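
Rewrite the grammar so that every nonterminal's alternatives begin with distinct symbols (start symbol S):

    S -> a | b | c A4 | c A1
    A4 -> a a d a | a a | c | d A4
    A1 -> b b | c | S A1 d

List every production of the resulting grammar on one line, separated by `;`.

S -> a | b | c S'; A4 -> c | d A4 | a a A4'; A1 -> b b | c | S A1 d; S' -> A4 | A1; A4' -> d a | ε

S has alternatives sharing prefix 'c': factor to S → c S' with S' → A4 | A1.
A4 has alternatives sharing prefix 'a a': factor to A4 → a a A4' with A4' → d a | ε.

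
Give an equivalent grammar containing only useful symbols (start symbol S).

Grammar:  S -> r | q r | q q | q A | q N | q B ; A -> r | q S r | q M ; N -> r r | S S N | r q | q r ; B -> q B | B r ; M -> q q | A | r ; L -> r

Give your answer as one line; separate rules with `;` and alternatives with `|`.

Generating nonterminals: {A, L, M, N, S}.
Reachable from S after that: {A, M, N, S}.
Removed useless symbols: {B, L} and every production mentioning them.

S -> r | q r | q q | q A | q N; A -> r | q S r | q M; N -> r r | S S N | r q | q r; M -> q q | A | r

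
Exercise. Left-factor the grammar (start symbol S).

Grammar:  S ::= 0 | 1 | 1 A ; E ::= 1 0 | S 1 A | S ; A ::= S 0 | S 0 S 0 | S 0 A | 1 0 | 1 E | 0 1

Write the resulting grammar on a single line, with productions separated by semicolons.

S ::= 0 | 1 S'; E ::= 1 0 | S E'; A ::= 0 1 | S 0 A' | 1 A''; S' ::= ε | A; E' ::= 1 A | ε; A' ::= ε | S 0 | A; A'' ::= 0 | E

S has alternatives sharing prefix '1': factor to S → 1 S' with S' → ε | A.
E has alternatives sharing prefix 'S': factor to E → S E' with E' → 1 A | ε.
A has alternatives sharing prefix 'S 0': factor to A → S 0 A' with A' → ε | S 0 | A.
A has alternatives sharing prefix '1': factor to A → 1 A'' with A'' → 0 | E.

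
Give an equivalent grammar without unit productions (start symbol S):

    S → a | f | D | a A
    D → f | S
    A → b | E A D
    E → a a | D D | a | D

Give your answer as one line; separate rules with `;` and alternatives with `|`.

Unit pairs: D ⇒* {S}; E ⇒* {D, S}; S ⇒* {D}.
For every A with A ⇒* B via unit rules, add B's non-unit alternatives to A; then delete every rule of the form X → Y.

S → f | a | a A; D → a | f | a A; A → b | E A D; E → a | f | a A | a a | D D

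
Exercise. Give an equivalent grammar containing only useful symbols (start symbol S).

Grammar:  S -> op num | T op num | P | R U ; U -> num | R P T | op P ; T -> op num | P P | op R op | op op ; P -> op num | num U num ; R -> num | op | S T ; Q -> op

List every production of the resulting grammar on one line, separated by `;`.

S -> op num | T op num | P | R U; U -> num | R P T | op P; T -> op num | P P | op R op | op op; P -> op num | num U num; R -> num | op | S T

Generating nonterminals: {P, Q, R, S, T, U}.
Reachable from S after that: {P, R, S, T, U}.
Removed useless symbols: {Q} and every production mentioning them.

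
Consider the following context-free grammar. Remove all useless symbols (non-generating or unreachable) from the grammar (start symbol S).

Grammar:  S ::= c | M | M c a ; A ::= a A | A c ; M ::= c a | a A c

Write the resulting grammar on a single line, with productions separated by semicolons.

S ::= c | M | M c a; M ::= c a

Generating nonterminals: {M, S}.
Reachable from S after that: {M, S}.
Removed useless symbols: {A} and every production mentioning them.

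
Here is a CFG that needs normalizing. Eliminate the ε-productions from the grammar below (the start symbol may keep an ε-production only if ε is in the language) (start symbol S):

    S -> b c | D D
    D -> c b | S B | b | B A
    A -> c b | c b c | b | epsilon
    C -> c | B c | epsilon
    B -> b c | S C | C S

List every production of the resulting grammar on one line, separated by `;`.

Nullable set = {A, C}.
ε ∉ L(G), so no ε-production is kept.
Add the nullable-subset variants: D → B A gives B A | B. B → S C gives S C | S.

S -> b c | D D; D -> c b | S B | b | B A | B; A -> c b | c b c | b; C -> c | B c; B -> b c | S C | S | C S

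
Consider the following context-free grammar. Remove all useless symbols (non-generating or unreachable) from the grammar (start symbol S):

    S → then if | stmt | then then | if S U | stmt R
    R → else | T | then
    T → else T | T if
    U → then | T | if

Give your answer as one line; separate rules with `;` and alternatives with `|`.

Generating nonterminals: {R, S, U}.
Reachable from S after that: {R, S, U}.
Removed useless symbols: {T} and every production mentioning them.

S → then if | stmt | then then | if S U | stmt R; R → else | then; U → then | if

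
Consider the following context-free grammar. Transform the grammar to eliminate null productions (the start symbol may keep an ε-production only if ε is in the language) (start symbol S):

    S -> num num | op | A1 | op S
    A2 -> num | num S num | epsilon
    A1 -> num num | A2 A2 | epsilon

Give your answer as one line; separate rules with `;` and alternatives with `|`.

S -> num num | op | A1 | op S | epsilon; A2 -> num | num S num | num num; A1 -> num num | A2 A2 | A2

Nullable nonterminals: {A1, A2, S}.
ε ∈ L(G) since S is nullable, so keep S → ε.
Add the nullable-subset variants: A2 → num S num gives num S num | num num. A1 → A2 A2 gives A2 A2 | A2.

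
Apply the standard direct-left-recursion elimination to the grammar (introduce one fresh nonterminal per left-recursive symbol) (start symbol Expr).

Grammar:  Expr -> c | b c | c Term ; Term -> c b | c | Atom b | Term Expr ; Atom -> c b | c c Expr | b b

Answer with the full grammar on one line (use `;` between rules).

Expr -> c | b c | c Term; Term -> c b Term1 | c Term1 | Atom b Term1; Atom -> c b | c c Expr | b b; Term1 -> Expr Term1 | eps

Directly left-recursive nonterminal: Term.
For Term: α = {Expr}, β = {c b, c, Atom b}. Rewrite as Term → β Term1 and Term1 → α Term1 | ε.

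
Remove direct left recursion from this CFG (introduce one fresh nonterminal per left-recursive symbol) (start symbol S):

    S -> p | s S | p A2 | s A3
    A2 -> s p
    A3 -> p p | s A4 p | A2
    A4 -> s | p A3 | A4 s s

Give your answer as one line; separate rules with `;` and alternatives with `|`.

S -> p | s S | p A2 | s A3; A2 -> s p; A3 -> p p | s A4 p | A2; A4 -> s A4' | p A3 A4'; A4' -> s s A4' | eps

A4 is directly left-recursive.
For A4: α = {s s}, β = {s, p A3}. Rewrite as A4 → β A4' and A4' → α A4' | ε.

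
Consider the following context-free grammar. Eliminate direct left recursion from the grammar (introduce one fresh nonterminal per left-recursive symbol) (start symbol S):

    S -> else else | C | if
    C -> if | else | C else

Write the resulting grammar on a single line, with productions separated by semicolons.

Directly left-recursive nonterminal: C.
For C: α = {else}, β = {if, else}. Rewrite as C → β C' and C' → α C' | ε.

S -> else else | C | if; C -> if C' | else C'; C' -> else C' | ε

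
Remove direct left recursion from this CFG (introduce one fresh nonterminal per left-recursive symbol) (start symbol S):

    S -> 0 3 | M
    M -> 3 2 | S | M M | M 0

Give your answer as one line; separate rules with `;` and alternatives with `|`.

M is directly left-recursive.
For M: α = {M, 0}, β = {3 2, S}. Rewrite as M → β M' and M' → α M' | ε.

S -> 0 3 | M; M -> 3 2 M' | S M'; M' -> M M' | 0 M' | epsilon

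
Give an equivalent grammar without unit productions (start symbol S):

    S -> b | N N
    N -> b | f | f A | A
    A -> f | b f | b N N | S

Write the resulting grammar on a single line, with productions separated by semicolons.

Unit pairs: A ⇒* {S}; N ⇒* {A, S}.
Replace each nonterminal's rules with the union of the non-unit rules of every nonterminal it unit-derives.

S -> b | N N; N -> b | N N | f | f A | b f | b N N; A -> b | N N | f | b f | b N N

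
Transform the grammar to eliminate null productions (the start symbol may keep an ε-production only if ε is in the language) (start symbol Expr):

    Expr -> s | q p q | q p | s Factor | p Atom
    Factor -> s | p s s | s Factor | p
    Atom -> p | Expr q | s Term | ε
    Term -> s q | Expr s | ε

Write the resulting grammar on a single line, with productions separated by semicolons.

Expr -> s | q p q | q p | s Factor | p Atom | p; Factor -> s | p s s | s Factor | p; Atom -> p | Expr q | s Term | s; Term -> s q | Expr s

Nullable set = {Atom, Term}.
ε ∉ L(G), so no ε-production is kept.
Expand every rule over subsets of its nullable positions: Expr → p Atom gives p Atom | p. Atom → s Term gives s Term | s.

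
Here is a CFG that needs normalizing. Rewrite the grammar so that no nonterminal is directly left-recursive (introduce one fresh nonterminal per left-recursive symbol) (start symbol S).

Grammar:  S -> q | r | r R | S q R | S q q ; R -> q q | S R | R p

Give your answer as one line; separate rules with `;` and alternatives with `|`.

S -> q S' | r S' | r R S'; R -> q q R' | S R R'; S' -> q R S' | q q S' | ε; R' -> p R' | ε

Directly left-recursive nonterminals: S, R.
For S: α = {q R, q q}, β = {q, r, r R}. Rewrite as S → β S' and S' → α S' | ε.
For R: α = {p}, β = {q q, S R}. Rewrite as R → β R' and R' → α R' | ε.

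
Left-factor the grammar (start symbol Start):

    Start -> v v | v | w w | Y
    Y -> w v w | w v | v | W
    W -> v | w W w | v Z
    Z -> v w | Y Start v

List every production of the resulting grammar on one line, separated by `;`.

Start has alternatives sharing prefix 'v': factor to Start → v Start1 with Start1 → v | ε.
Y has alternatives sharing prefix 'w v': factor to Y → w v Y1 with Y1 → w | ε.
W has alternatives sharing prefix 'v': factor to W → v W1 with W1 → ε | Z.

Start -> w w | Y | v Start1; Y -> v | W | w v Y1; W -> w W w | v W1; Z -> v w | Y Start v; Start1 -> v | ε; Y1 -> w | ε; W1 -> ε | Z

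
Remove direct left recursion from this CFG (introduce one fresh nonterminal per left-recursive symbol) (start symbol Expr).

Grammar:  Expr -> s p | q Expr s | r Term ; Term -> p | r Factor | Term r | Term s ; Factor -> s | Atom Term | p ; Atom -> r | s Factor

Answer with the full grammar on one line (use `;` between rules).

Expr -> s p | q Expr s | r Term; Term -> p Term1 | r Factor Term1; Factor -> s | Atom Term | p; Atom -> r | s Factor; Term1 -> r Term1 | s Term1 | ε

Term is directly left-recursive.
For Term: α = {r, s}, β = {p, r Factor}. Rewrite as Term → β Term1 and Term1 → α Term1 | ε.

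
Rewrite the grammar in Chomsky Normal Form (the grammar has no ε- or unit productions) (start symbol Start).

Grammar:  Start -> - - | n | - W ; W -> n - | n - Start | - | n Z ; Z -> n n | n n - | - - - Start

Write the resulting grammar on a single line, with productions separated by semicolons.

Start -> X1 X1 | n | X1 W; W -> X2 X1 | X2 Y1 | - | X2 Z; Z -> X2 X2 | X2 Y2 | X1 Y3; X1 -> -; X2 -> n; Y1 -> X1 Start; Y2 -> X2 X1; Y3 -> X1 Y4; Y4 -> X1 Start

Introduce a nonterminal for each terminal appearing in a rule of length ≥ 2: X1 → -, X2 → n.
Binarize each right-hand side of length ≥ 3 by chaining fresh nonterminals (Y1, Y2, …): affected rules were W → X2 X1 Start; Z → X2 X2 X1; Z → X1 X1 X1 Start.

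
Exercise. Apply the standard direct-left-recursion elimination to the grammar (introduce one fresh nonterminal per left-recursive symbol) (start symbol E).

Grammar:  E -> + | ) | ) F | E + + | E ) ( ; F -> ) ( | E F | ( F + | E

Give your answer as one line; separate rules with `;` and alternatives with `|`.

E -> + E' | ) E' | ) F E'; F -> ) ( | E F | ( F + | E; E' -> + + E' | ) ( E' | ε

E is directly left-recursive.
For E: α = {+ +, ) (}, β = {+, ), ) F}. Rewrite as E → β E' and E' → α E' | ε.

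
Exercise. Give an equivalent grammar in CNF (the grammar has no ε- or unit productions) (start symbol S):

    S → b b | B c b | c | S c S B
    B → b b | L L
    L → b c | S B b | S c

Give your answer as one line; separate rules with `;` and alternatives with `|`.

Introduce a nonterminal for each terminal appearing in a rule of length ≥ 2: X1 → b, X2 → c.
Binarize each right-hand side of length ≥ 3 by chaining fresh nonterminals (Y1, Y2, …): affected rules were S → B X2 X1; S → S X2 S B; L → S B X1.

S → X1 X1 | B Y1 | c | S Y2; B → X1 X1 | L L; L → X1 X2 | S Y4 | S X2; X1 → b; X2 → c; Y1 → X2 X1; Y2 → X2 Y3; Y3 → S B; Y4 → B X1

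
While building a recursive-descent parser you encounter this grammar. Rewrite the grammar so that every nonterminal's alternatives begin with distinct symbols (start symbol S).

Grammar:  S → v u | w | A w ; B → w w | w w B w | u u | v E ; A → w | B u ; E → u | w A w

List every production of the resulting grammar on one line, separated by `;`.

S → v u | w | A w; B → u u | v E | w w B'; A → w | B u; E → u | w A w; B' → ε | B w

B has alternatives sharing prefix 'w w': factor to B → w w B' with B' → ε | B w.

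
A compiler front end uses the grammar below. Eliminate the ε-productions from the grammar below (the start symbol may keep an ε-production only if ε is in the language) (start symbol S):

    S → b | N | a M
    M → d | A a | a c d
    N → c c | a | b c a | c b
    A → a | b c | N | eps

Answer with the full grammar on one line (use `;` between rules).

S → b | N | a M; M → d | A a | a | a c d; N → c c | a | b c a | c b; A → a | b c | N

Nullable set = {A}.
ε ∉ L(G), so no ε-production is kept.
Expand every rule over subsets of its nullable positions: M → A a gives A a | a.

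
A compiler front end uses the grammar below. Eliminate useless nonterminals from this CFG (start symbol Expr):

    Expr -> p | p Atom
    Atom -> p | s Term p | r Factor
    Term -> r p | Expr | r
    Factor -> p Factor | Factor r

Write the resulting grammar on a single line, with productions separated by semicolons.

Expr -> p | p Atom; Atom -> p | s Term p; Term -> r p | Expr | r

Generating nonterminals: {Atom, Expr, Term}.
Reachable from Expr after that: {Atom, Expr, Term}.
Removed useless symbols: {Factor} and every production mentioning them.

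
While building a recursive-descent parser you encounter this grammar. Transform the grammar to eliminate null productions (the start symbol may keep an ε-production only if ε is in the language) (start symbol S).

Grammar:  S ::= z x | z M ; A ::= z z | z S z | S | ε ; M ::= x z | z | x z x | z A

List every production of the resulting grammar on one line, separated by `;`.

S ::= z x | z M; A ::= z z | z S z | S; M ::= x z | z | x z x | z A

Nullable set = {A}.
ε ∉ L(G), so no ε-production is kept.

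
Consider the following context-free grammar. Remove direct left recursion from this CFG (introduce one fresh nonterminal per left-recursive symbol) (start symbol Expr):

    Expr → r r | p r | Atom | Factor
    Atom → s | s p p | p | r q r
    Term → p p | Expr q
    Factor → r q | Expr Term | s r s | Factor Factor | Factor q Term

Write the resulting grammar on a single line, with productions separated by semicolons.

Left recursion appears on Factor.
For Factor: α = {Factor, q Term}, β = {r q, Expr Term, s r s}. Rewrite as Factor → β Factor1 and Factor1 → α Factor1 | ε.

Expr → r r | p r | Atom | Factor; Atom → s | s p p | p | r q r; Term → p p | Expr q; Factor → r q Factor1 | Expr Term Factor1 | s r s Factor1; Factor1 → Factor Factor1 | q Term Factor1 | ε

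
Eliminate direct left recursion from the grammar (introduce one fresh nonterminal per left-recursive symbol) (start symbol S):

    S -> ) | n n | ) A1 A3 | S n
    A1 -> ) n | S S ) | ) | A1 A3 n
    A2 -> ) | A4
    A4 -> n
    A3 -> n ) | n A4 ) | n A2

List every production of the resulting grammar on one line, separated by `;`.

Left recursion appears on S, A1.
For S: α = {n}, β = {), n n, ) A1 A3}. Rewrite as S → β S' and S' → α S' | ε.
For A1: α = {A3 n}, β = {) n, S S ), )}. Rewrite as A1 → β A1' and A1' → α A1' | ε.

S -> ) S' | n n S' | ) A1 A3 S'; A1 -> ) n A1' | S S ) A1' | ) A1'; A2 -> ) | A4; A4 -> n; A3 -> n ) | n A4 ) | n A2; S' -> n S' | ε; A1' -> A3 n A1' | ε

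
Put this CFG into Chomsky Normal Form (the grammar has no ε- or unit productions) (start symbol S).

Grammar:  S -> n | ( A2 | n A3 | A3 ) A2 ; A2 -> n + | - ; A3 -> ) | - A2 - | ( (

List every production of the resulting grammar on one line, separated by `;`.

S -> n | X1 A2 | X2 A3 | A3 Y1; A2 -> X2 X4 | -; A3 -> ) | X5 Y2 | X1 X1; X1 -> (; X2 -> n; X3 -> ); X4 -> +; X5 -> -; Y1 -> X3 A2; Y2 -> A2 X5

Introduce a nonterminal for each terminal appearing in a rule of length ≥ 2: X1 → (, X2 → n, X3 → ), X4 → +, X5 → -.
Binarize each right-hand side of length ≥ 3 by chaining fresh nonterminals (Y1, Y2, …): affected rules were S → A3 X3 A2; A3 → X5 A2 X5.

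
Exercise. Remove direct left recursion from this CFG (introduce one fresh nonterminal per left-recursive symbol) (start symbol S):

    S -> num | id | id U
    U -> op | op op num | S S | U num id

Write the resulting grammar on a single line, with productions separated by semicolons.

S -> num | id | id U; U -> op U' | op op num U' | S S U'; U' -> num id U' | ε

Left recursion appears on U.
For U: α = {num id}, β = {op, op op num, S S}. Rewrite as U → β U' and U' → α U' | ε.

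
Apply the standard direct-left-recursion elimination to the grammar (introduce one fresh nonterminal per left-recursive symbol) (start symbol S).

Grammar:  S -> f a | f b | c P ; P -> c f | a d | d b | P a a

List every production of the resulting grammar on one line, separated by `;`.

S -> f a | f b | c P; P -> c f P' | a d P' | d b P'; P' -> a a P' | ε

P is directly left-recursive.
For P: α = {a a}, β = {c f, a d, d b}. Rewrite as P → β P' and P' → α P' | ε.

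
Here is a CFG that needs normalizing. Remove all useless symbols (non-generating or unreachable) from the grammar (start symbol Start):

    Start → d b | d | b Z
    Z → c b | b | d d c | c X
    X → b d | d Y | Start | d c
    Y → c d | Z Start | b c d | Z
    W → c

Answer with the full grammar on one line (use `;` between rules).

Generating nonterminals: {Start, W, X, Y, Z}.
Reachable from Start after that: {Start, X, Y, Z}.
Removed useless symbols: {W} and every production mentioning them.

Start → d b | d | b Z; Z → c b | b | d d c | c X; X → b d | d Y | Start | d c; Y → c d | Z Start | b c d | Z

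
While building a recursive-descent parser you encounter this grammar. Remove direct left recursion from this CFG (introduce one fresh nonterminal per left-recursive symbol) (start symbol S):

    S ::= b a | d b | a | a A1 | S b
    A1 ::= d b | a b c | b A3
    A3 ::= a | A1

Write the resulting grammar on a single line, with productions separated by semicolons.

S ::= b a S' | d b S' | a S' | a A1 S'; A1 ::= d b | a b c | b A3; A3 ::= a | A1; S' ::= b S' | ε

S is directly left-recursive.
For S: α = {b}, β = {b a, d b, a, a A1}. Rewrite as S → β S' and S' → α S' | ε.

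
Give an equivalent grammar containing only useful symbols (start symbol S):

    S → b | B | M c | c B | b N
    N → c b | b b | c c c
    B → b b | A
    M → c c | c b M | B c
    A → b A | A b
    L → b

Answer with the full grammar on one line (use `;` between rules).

S → b | B | M c | c B | b N; N → c b | b b | c c c; B → b b; M → c c | c b M | B c

Generating nonterminals: {B, L, M, N, S}.
Reachable from S after that: {B, M, N, S}.
Removed useless symbols: {A, L} and every production mentioning them.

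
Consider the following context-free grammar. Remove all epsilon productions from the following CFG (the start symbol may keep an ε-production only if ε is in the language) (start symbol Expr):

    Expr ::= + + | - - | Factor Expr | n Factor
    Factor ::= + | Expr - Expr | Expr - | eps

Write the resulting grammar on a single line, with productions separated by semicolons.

The nullable symbols are {Factor}.
ε ∉ L(G), so no ε-production is kept.
Add the nullable-subset variants: Expr → n Factor gives n Factor | n.

Expr ::= + + | - - | Factor Expr | n Factor | n; Factor ::= + | Expr - Expr | Expr -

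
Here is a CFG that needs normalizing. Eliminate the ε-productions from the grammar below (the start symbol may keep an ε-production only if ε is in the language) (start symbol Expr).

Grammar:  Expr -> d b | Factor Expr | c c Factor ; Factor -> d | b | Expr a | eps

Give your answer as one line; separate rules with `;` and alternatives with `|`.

The nullable symbols are {Factor}.
ε ∉ L(G), so no ε-production is kept.
For each production, add variants omitting each subset of nullable occurrences: Expr → c c Factor gives c c Factor | c c.

Expr -> d b | Factor Expr | c c Factor | c c; Factor -> d | b | Expr a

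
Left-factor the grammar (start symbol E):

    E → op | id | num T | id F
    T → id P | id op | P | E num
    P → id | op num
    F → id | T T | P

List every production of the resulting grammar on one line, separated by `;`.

E → op | num T | id E'; T → P | E num | id T'; P → id | op num; F → id | T T | P; E' → ε | F; T' → P | op

E has alternatives sharing prefix 'id': factor to E → id E' with E' → ε | F.
T has alternatives sharing prefix 'id': factor to T → id T' with T' → P | op.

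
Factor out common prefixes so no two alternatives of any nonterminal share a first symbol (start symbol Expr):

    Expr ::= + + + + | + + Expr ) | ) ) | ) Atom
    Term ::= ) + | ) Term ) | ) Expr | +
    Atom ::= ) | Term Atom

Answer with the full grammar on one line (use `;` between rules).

Expr has alternatives sharing prefix '+ +': factor to Expr → + + Expr1 with Expr1 → + + | Expr ).
Expr has alternatives sharing prefix ')': factor to Expr → ) Expr2 with Expr2 → ) | Atom.
Term has alternatives sharing prefix ')': factor to Term → ) Term1 with Term1 → + | Term ) | Expr.

Expr ::= + + Expr1 | ) Expr2; Term ::= + | ) Term1; Atom ::= ) | Term Atom; Expr1 ::= + + | Expr ); Expr2 ::= ) | Atom; Term1 ::= + | Term ) | Expr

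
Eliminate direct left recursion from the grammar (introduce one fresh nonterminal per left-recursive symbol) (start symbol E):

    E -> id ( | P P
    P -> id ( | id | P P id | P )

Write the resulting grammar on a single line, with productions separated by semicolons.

E -> id ( | P P; P -> id ( P' | id P'; P' -> P id P' | ) P' | ε

Left recursion appears on P.
For P: α = {P id, )}, β = {id (, id}. Rewrite as P → β P' and P' → α P' | ε.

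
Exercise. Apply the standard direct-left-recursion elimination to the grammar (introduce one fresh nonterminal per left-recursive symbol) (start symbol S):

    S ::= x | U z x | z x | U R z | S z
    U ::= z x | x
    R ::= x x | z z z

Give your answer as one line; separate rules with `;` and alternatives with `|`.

S ::= x S' | U z x S' | z x S' | U R z S'; U ::= z x | x; R ::= x x | z z z; S' ::= z S' | eps

S is directly left-recursive.
For S: α = {z}, β = {x, U z x, z x, U R z}. Rewrite as S → β S' and S' → α S' | ε.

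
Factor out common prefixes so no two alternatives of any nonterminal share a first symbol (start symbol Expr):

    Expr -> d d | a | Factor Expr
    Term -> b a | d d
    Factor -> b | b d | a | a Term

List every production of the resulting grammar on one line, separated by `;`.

Factor has alternatives sharing prefix 'b': factor to Factor → b Factor1 with Factor1 → ε | d.
Factor has alternatives sharing prefix 'a': factor to Factor → a Factor2 with Factor2 → ε | Term.

Expr -> d d | a | Factor Expr; Term -> b a | d d; Factor -> b Factor1 | a Factor2; Factor1 -> ε | d; Factor2 -> ε | Term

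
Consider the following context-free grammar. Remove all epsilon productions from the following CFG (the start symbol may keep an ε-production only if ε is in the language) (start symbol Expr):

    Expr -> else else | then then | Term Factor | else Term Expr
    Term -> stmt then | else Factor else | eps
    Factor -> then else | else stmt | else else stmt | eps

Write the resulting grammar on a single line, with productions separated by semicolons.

Nullable nonterminals: {Expr, Factor, Term}.
ε ∈ L(G) since Expr is nullable, so keep Expr → ε.
For each production, add variants omitting each subset of nullable occurrences: Expr → Term Factor gives Term Factor | Term | Factor. Expr → else Term Expr gives else Term Expr | else Term | else Expr | else. Term → else Factor else gives else Factor else | else else.

Expr -> else else | then then | Term Factor | Term | Factor | else Term Expr | else Term | else Expr | else | eps; Term -> stmt then | else Factor else | else else; Factor -> then else | else stmt | else else stmt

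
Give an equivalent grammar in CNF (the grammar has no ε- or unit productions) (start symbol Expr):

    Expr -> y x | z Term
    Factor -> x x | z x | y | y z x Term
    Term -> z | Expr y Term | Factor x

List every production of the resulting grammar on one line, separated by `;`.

Expr -> X1 X2 | X3 Term; Factor -> X2 X2 | X3 X2 | y | X1 Y1; Term -> z | Expr Y3 | Factor X2; X1 -> y; X2 -> x; X3 -> z; Y1 -> X3 Y2; Y2 -> X2 Term; Y3 -> X1 Term

Introduce a nonterminal for each terminal appearing in a rule of length ≥ 2: X1 → y, X2 → x, X3 → z.
Binarize each right-hand side of length ≥ 3 by chaining fresh nonterminals (Y1, Y2, …): affected rules were Factor → X1 X3 X2 Term; Term → Expr X1 Term.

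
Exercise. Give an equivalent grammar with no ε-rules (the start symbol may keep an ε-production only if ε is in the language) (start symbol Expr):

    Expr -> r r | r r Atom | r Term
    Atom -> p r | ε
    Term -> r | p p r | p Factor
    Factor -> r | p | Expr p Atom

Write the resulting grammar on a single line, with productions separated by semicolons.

The nullable symbols are {Atom}.
ε ∉ L(G), so no ε-production is kept.
Add the nullable-subset variants: Factor → Expr p Atom gives Expr p Atom | Expr p.

Expr -> r r | r r Atom | r Term; Atom -> p r; Term -> r | p p r | p Factor; Factor -> r | p | Expr p Atom | Expr p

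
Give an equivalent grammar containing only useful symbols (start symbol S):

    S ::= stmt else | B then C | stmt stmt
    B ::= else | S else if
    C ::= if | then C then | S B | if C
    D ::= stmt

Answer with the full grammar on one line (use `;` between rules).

S ::= stmt else | B then C | stmt stmt; B ::= else | S else if; C ::= if | then C then | S B | if C

Generating nonterminals: {B, C, D, S}.
Reachable from S after that: {B, C, S}.
Removed useless symbols: {D} and every production mentioning them.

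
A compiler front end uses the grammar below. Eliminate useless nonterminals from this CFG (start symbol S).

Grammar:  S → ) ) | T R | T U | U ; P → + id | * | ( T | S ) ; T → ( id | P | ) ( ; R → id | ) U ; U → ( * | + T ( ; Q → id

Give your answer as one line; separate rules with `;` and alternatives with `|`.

Generating nonterminals: {P, Q, R, S, T, U}.
Reachable from S after that: {P, R, S, T, U}.
Removed useless symbols: {Q} and every production mentioning them.

S → ) ) | T R | T U | U; P → + id | * | ( T | S ); T → ( id | P | ) (; R → id | ) U; U → ( * | + T (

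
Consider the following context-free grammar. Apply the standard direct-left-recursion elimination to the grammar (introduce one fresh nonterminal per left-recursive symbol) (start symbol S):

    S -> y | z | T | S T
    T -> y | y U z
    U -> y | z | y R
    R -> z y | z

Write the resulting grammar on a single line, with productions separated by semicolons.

S is directly left-recursive.
For S: α = {T}, β = {y, z, T}. Rewrite as S → β S' and S' → α S' | ε.

S -> y S' | z S' | T S'; T -> y | y U z; U -> y | z | y R; R -> z y | z; S' -> T S' | ε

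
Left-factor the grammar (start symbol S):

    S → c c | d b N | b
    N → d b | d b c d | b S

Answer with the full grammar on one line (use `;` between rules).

S → c c | d b N | b; N → b S | d b N'; N' → eps | c d

N has alternatives sharing prefix 'd b': factor to N → d b N' with N' → ε | c d.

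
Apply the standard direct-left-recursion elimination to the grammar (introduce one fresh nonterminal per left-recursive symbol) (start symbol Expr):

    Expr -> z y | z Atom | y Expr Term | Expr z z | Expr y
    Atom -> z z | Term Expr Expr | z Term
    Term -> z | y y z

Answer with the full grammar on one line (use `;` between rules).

Directly left-recursive nonterminal: Expr.
For Expr: α = {z z, y}, β = {z y, z Atom, y Expr Term}. Rewrite as Expr → β Expr1 and Expr1 → α Expr1 | ε.

Expr -> z y Expr1 | z Atom Expr1 | y Expr Term Expr1; Atom -> z z | Term Expr Expr | z Term; Term -> z | y y z; Expr1 -> z z Expr1 | y Expr1 | epsilon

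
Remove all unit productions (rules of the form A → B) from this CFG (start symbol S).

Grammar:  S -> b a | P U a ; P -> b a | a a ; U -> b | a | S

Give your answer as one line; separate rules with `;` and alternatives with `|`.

S -> b a | P U a; P -> b a | a a; U -> b | a | b a | P U a

Unit pairs: U ⇒* {S}.
For every A with A ⇒* B via unit rules, add B's non-unit alternatives to A; then delete every rule of the form X → Y.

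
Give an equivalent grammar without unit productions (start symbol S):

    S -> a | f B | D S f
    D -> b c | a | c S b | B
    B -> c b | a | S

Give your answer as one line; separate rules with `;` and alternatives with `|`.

S -> a | f B | D S f; D -> c b | a | f B | D S f | b c | c S b; B -> c b | a | f B | D S f

Unit pairs: B ⇒* {S}; D ⇒* {B, S}.
Replace each nonterminal's rules with the union of the non-unit rules of every nonterminal it unit-derives.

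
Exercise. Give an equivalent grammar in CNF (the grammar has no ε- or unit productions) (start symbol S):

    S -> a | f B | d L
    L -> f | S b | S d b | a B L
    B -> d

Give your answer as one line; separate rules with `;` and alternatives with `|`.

S -> a | X1 B | X2 L; L -> f | S X3 | S Y1 | X4 Y2; B -> d; X1 -> f; X2 -> d; X3 -> b; X4 -> a; Y1 -> X2 X3; Y2 -> B L

Introduce a nonterminal for each terminal appearing in a rule of length ≥ 2: X1 → f, X2 → d, X3 → b, X4 → a.
Binarize each right-hand side of length ≥ 3 by chaining fresh nonterminals (Y1, Y2, …): affected rules were L → S X2 X3; L → X4 B L.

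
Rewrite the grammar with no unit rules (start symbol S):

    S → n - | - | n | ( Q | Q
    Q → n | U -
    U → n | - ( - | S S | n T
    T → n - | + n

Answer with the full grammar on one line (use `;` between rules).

S → n - | - | n | ( Q | U -; Q → n | U -; U → n | - ( - | S S | n T; T → n - | + n

Unit pairs: S ⇒* {Q}.
For each unit pair (A, B), copy every non-unit production of B to A, then drop all unit productions.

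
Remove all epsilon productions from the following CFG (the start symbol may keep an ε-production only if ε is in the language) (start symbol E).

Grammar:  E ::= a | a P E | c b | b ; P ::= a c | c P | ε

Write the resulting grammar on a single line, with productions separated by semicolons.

E ::= a | a P E | a E | c b | b; P ::= a c | c P | c

Nullable set = {P}.
ε ∉ L(G), so no ε-production is kept.
For each production, add variants omitting each subset of nullable occurrences: E → a P E gives a P E | a E. P → c P gives c P | c.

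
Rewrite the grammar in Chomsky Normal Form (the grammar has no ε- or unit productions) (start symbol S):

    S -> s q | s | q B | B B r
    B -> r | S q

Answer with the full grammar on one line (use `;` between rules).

S -> X1 X2 | s | X2 B | B Y1; B -> r | S X2; X1 -> s; X2 -> q; X3 -> r; Y1 -> B X3

Introduce a nonterminal for each terminal appearing in a rule of length ≥ 2: X1 → s, X2 → q, X3 → r.
Binarize each right-hand side of length ≥ 3 by chaining fresh nonterminals (Y1, Y2, …): affected rules were S → B B X3.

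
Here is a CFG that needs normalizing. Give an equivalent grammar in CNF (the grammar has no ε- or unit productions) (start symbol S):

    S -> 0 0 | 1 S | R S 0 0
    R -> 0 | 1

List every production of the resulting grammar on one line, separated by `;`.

S -> X1 X1 | X2 S | R Y1; R -> 0 | 1; X1 -> 0; X2 -> 1; Y1 -> S Y2; Y2 -> X1 X1

Introduce a nonterminal for each terminal appearing in a rule of length ≥ 2: X1 → 0, X2 → 1.
Binarize each right-hand side of length ≥ 3 by chaining fresh nonterminals (Y1, Y2, …): affected rules were S → R S X1 X1.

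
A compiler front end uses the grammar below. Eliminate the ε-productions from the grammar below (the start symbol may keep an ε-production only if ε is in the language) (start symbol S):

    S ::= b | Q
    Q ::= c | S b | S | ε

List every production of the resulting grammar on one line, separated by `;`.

S ::= b | Q | ε; Q ::= c | S b | b | S

Nullable set = {Q, S}.
ε ∈ L(G) since S is nullable, so keep S → ε.
For each production, add variants omitting each subset of nullable occurrences: Q → S b gives S b | b.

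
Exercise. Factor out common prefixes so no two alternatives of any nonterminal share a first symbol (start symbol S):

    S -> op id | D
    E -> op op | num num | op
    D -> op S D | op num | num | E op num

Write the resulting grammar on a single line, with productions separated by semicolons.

E has alternatives sharing prefix 'op': factor to E → op E' with E' → op | ε.
D has alternatives sharing prefix 'op': factor to D → op D' with D' → S D | num.

S -> op id | D; E -> num num | op E'; D -> num | E op num | op D'; E' -> op | ε; D' -> S D | num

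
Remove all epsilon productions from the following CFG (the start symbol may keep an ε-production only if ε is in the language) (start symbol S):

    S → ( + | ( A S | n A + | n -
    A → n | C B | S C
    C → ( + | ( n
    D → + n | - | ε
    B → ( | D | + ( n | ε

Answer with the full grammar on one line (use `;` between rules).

The nullable symbols are {B, D}.
ε ∉ L(G), so no ε-production is kept.
For each production, add variants omitting each subset of nullable occurrences: A → C B gives C B | C.

S → ( + | ( A S | n A + | n -; A → n | C B | C | S C; C → ( + | ( n; D → + n | -; B → ( | D | + ( n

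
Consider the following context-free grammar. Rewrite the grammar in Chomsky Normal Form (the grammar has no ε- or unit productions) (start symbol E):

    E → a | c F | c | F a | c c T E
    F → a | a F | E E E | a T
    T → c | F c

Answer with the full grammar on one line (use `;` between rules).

Introduce a nonterminal for each terminal appearing in a rule of length ≥ 2: X1 → c, X2 → a.
Binarize each right-hand side of length ≥ 3 by chaining fresh nonterminals (Y1, Y2, …): affected rules were E → X1 X1 T E; F → E E E.

E → a | X1 F | c | F X2 | X1 Y1; F → a | X2 F | E Y3 | X2 T; T → c | F X1; X1 → c; X2 → a; Y1 → X1 Y2; Y2 → T E; Y3 → E E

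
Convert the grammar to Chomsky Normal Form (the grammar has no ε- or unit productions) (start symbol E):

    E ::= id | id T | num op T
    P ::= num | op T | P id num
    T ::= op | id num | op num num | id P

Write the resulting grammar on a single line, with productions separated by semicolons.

Introduce a nonterminal for each terminal appearing in a rule of length ≥ 2: X1 → id, X2 → num, X3 → op.
Binarize each right-hand side of length ≥ 3 by chaining fresh nonterminals (Y1, Y2, …): affected rules were E → X2 X3 T; P → P X1 X2; T → X3 X2 X2.

E ::= id | X1 T | X2 Y1; P ::= num | X3 T | P Y2; T ::= op | X1 X2 | X3 Y3 | X1 P; X1 ::= id; X2 ::= num; X3 ::= op; Y1 ::= X3 T; Y2 ::= X1 X2; Y3 ::= X2 X2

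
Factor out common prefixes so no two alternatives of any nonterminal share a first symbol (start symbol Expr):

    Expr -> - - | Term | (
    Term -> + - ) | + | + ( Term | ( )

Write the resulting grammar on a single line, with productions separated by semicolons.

Term has alternatives sharing prefix '+': factor to Term → + Term1 with Term1 → - ) | ε | ( Term.

Expr -> - - | Term | (; Term -> ( ) | + Term1; Term1 -> - ) | ε | ( Term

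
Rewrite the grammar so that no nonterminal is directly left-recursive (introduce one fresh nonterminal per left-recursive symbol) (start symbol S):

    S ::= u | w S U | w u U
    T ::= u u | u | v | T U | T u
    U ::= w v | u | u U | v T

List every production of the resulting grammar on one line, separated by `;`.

Directly left-recursive nonterminal: T.
For T: α = {U, u}, β = {u u, u, v}. Rewrite as T → β T' and T' → α T' | ε.

S ::= u | w S U | w u U; T ::= u u T' | u T' | v T'; U ::= w v | u | u U | v T; T' ::= U T' | u T' | ε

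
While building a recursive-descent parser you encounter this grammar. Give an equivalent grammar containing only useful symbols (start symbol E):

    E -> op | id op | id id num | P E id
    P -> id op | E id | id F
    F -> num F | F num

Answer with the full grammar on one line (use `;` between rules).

Generating nonterminals: {E, P}.
Reachable from E after that: {E, P}.
Removed useless symbols: {F} and every production mentioning them.

E -> op | id op | id id num | P E id; P -> id op | E id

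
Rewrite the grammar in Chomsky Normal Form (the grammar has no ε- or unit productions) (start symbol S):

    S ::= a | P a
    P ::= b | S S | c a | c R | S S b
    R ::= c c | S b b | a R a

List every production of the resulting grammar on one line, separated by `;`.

S ::= a | P X1; P ::= b | S S | X2 X1 | X2 R | S Y1; R ::= X2 X2 | S Y2 | X1 Y3; X1 ::= a; X2 ::= c; X3 ::= b; Y1 ::= S X3; Y2 ::= X3 X3; Y3 ::= R X1

Introduce a nonterminal for each terminal appearing in a rule of length ≥ 2: X1 → a, X2 → c, X3 → b.
Binarize each right-hand side of length ≥ 3 by chaining fresh nonterminals (Y1, Y2, …): affected rules were P → S S X3; R → S X3 X3; R → X1 R X1.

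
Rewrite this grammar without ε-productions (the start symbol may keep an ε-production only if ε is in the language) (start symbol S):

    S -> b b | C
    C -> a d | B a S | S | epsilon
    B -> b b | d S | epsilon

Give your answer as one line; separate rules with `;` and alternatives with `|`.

S -> b b | C | epsilon; C -> a d | B a S | B a | a S | a | S; B -> b b | d S | d

The nullable symbols are {B, C, S}.
ε ∈ L(G) since S is nullable, so keep S → ε.
Add the nullable-subset variants: C → B a S gives B a S | B a | a S | a. B → d S gives d S | d.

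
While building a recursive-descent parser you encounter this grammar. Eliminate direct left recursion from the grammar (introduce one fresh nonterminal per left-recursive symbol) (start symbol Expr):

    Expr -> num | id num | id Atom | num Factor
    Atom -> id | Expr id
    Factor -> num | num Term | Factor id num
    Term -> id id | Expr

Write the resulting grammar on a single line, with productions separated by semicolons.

Factor is directly left-recursive.
For Factor: α = {id num}, β = {num, num Term}. Rewrite as Factor → β Factor1 and Factor1 → α Factor1 | ε.

Expr -> num | id num | id Atom | num Factor; Atom -> id | Expr id; Factor -> num Factor1 | num Term Factor1; Term -> id id | Expr; Factor1 -> id num Factor1 | ε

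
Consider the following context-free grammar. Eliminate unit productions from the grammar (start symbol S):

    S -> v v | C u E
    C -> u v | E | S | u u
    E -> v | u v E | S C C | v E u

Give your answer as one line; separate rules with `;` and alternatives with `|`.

S -> v v | C u E; C -> v | u v E | S C C | v E u | u v | u u | v v | C u E; E -> v | u v E | S C C | v E u

Unit pairs: C ⇒* {E, S}.
For each unit pair (A, B), copy every non-unit production of B to A, then drop all unit productions.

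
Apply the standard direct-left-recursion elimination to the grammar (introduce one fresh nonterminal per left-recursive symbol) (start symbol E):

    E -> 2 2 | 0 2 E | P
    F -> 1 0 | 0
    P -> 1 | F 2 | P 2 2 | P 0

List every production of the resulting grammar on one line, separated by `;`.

E -> 2 2 | 0 2 E | P; F -> 1 0 | 0; P -> 1 P' | F 2 P'; P' -> 2 2 P' | 0 P' | epsilon

Directly left-recursive nonterminal: P.
For P: α = {2 2, 0}, β = {1, F 2}. Rewrite as P → β P' and P' → α P' | ε.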